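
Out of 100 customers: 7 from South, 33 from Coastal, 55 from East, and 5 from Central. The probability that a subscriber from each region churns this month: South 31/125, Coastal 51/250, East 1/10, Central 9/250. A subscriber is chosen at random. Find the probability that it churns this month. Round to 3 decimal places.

Compute prior × likelihood for every hypothesis:
  South: 0.07 × 0.248 = 0.01736
  Coastal: 0.33 × 0.204 = 0.06732
  East: 0.55 × 0.1 = 0.055
  Central: 0.05 × 0.036 = 0.0018
P(churn) = 0.01736 + 0.06732 + 0.055 + 0.0018 = 0.14148 → 0.141.

0.141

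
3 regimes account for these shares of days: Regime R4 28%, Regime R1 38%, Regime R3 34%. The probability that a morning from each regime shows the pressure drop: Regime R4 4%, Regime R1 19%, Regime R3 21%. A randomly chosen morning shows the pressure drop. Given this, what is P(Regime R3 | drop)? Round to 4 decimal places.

Prior × likelihood for each hypothesis:
  Regime R4: 0.28 × 0.04 = 0.0112
  Regime R1: 0.38 × 0.19 = 0.0722
  Regime R3: 0.34 × 0.21 = 0.0714
Total = 0.1548.
P(Regime R3 | evidence) = 0.0714 / 0.1548 ≈ 0.4612.

0.4612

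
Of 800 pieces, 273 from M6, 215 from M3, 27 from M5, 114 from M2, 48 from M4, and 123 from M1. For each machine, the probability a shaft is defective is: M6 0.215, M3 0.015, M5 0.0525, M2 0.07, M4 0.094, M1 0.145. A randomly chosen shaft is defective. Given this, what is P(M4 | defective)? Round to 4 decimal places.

0.0482

Prior × likelihood for each hypothesis:
  M6: 0.34125 × 0.215 = 0.07336875
  M3: 0.26875 × 0.015 = 0.00403125
  M5: 0.03375 × 0.0525 = 0.001771875
  M2: 0.1425 × 0.07 = 0.009975
  M4: 0.06 × 0.094 = 0.00564
  M1: 0.15375 × 0.145 = 0.02229375
Normalizing constant = 0.117080625.
P(M4 | evidence) = 0.00564 / 0.117080625 ≈ 0.0482.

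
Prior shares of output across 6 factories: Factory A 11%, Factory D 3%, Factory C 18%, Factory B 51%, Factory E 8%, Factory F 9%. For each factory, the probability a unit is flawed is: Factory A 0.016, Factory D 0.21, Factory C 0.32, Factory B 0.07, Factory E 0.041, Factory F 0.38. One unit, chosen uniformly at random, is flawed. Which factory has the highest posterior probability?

Factory C

By Bayes' rule, posterior ∝ prior × likelihood:
  Factory A: 0.11 × 0.016 = 0.00176
  Factory D: 0.03 × 0.21 = 0.0063
  Factory C: 0.18 × 0.32 = 0.0576
  Factory B: 0.51 × 0.07 = 0.0357
  Factory E: 0.08 × 0.041 = 0.00328
  Factory F: 0.09 × 0.38 = 0.0342
Normalizing constant = 0.13884.
Largest term belongs to Factory C, so Factory C is most probable.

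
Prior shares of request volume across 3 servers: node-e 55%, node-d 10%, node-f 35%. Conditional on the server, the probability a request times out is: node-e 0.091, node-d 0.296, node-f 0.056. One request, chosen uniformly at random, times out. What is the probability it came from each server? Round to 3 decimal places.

Prior × likelihood for each hypothesis:
  node-e: 0.55 × 0.091 = 0.05005
  node-d: 0.1 × 0.296 = 0.0296
  node-f: 0.35 × 0.056 = 0.0196
Sum = 0.09925.
P(node-e | timeout) = 0.05005/0.09925 ≈ 0.504
P(node-d | timeout) = 0.0296/0.09925 ≈ 0.298
P(node-f | timeout) = 0.0196/0.09925 ≈ 0.197

node-e 0.504, node-d 0.298, node-f 0.197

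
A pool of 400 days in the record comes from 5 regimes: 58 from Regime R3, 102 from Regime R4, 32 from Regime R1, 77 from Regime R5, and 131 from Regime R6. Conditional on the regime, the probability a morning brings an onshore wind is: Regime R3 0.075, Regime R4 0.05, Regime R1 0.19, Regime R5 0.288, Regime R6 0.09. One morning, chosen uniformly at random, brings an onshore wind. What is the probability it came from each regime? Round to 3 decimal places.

Regime R3 0.088, Regime R4 0.103, Regime R1 0.123, Regime R5 0.448, Regime R6 0.238

By Bayes' rule, posterior ∝ prior × likelihood:
  Regime R3: 0.145 × 0.075 = 0.010875
  Regime R4: 0.255 × 0.05 = 0.01275
  Regime R1: 0.08 × 0.19 = 0.0152
  Regime R5: 0.1925 × 0.288 = 0.05544
  Regime R6: 0.3275 × 0.09 = 0.029475
Normalizing constant = 0.12374.
P(Regime R3 | onshore) = 0.010875/0.12374 ≈ 0.088
P(Regime R4 | onshore) = 0.01275/0.12374 ≈ 0.103
P(Regime R1 | onshore) = 0.0152/0.12374 ≈ 0.123
P(Regime R5 | onshore) = 0.05544/0.12374 ≈ 0.448
P(Regime R6 | onshore) = 0.029475/0.12374 ≈ 0.238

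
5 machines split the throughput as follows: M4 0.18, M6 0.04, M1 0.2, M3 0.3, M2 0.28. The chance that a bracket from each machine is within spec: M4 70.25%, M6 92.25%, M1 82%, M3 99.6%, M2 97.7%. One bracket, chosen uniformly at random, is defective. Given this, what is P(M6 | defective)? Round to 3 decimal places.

Taking complements, P(defective | each) = M4 0.2975, M6 0.0775, M1 0.18, M3 0.004, M2 0.023.
Compute prior × likelihood for every hypothesis:
  M4: 0.18 × 0.2975 = 0.05355
  M6: 0.04 × 0.0775 = 0.0031
  M1: 0.2 × 0.18 = 0.036
  M3: 0.3 × 0.004 = 0.0012
  M2: 0.28 × 0.023 = 0.00644
Total = 0.10029.
P(M6 | evidence) = 0.0031 / 0.10029 ≈ 0.031.

0.031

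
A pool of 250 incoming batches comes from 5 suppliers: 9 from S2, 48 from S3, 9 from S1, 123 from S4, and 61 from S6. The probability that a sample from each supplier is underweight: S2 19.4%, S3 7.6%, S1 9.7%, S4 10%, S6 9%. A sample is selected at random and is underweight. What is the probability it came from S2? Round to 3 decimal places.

0.073

By Bayes' rule, posterior ∝ prior × likelihood:
  S2: 0.036 × 0.194 = 0.006984
  S3: 0.192 × 0.076 = 0.014592
  S1: 0.036 × 0.097 = 0.003492
  S4: 0.492 × 0.1 = 0.0492
  S6: 0.244 × 0.09 = 0.02196
Sum = 0.096228.
P(S2 | evidence) = 0.006984 / 0.096228 ≈ 0.073.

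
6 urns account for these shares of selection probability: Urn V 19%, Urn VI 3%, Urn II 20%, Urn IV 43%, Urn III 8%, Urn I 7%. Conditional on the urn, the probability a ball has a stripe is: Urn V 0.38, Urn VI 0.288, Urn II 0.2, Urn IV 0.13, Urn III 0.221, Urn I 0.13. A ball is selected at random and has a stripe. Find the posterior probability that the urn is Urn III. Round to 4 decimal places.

0.0869

Compute prior × likelihood for every hypothesis:
  Urn V: 0.19 × 0.38 = 0.0722
  Urn VI: 0.03 × 0.288 = 0.00864
  Urn II: 0.2 × 0.2 = 0.04
  Urn IV: 0.43 × 0.13 = 0.0559
  Urn III: 0.08 × 0.221 = 0.01768
  Urn I: 0.07 × 0.13 = 0.0091
Normalizing constant = 0.20352.
P(Urn III | evidence) = 0.01768 / 0.20352 ≈ 0.0869.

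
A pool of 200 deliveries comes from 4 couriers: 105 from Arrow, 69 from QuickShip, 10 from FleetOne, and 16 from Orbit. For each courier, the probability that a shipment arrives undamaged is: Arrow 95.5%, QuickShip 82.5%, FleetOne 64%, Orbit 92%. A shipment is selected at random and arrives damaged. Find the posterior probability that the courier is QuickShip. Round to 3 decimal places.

Taking complements, P(damaged | each) = Arrow 0.045, QuickShip 0.175, FleetOne 0.36, Orbit 0.08.
By Bayes' rule, posterior ∝ prior × likelihood:
  Arrow: 0.525 × 0.045 = 0.023625
  QuickShip: 0.345 × 0.175 = 0.060375
  FleetOne: 0.05 × 0.36 = 0.018
  Orbit: 0.08 × 0.08 = 0.0064
Total = 0.1084.
P(QuickShip | evidence) = 0.060375 / 0.1084 ≈ 0.557.

0.557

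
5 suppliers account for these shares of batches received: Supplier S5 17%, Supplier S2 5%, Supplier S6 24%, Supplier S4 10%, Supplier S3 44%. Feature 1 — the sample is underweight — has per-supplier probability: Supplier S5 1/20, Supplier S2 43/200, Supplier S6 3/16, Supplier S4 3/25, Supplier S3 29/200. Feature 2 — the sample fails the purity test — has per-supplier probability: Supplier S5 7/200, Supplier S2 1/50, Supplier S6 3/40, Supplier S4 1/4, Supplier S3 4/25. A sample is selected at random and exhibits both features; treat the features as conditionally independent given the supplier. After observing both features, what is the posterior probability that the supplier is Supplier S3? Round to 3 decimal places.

Compute prior × likelihood for every hypothesis:
  Supplier S5: 0.17 × 0.05 × 0.035 = 0.0002975
  Supplier S2: 0.05 × 0.215 × 0.02 = 0.000215
  Supplier S6: 0.24 × 0.1875 × 0.075 = 0.003375
  Supplier S4: 0.1 × 0.12 × 0.25 = 0.003
  Supplier S3: 0.44 × 0.145 × 0.16 = 0.010208
Total = 0.0170955.
P(Supplier S3 | evidence) = 0.010208 / 0.0170955 ≈ 0.597.

0.597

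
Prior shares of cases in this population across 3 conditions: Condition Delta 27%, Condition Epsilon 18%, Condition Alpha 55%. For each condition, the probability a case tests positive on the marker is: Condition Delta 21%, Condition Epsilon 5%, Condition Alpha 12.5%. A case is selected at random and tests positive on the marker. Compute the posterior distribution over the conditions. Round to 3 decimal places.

Condition Delta 0.422, Condition Epsilon 0.067, Condition Alpha 0.511

By Bayes' rule, posterior ∝ prior × likelihood:
  Condition Delta: 0.27 × 0.21 = 0.0567
  Condition Epsilon: 0.18 × 0.05 = 0.009
  Condition Alpha: 0.55 × 0.125 = 0.06875
Sum = 0.13445.
P(Condition Delta | marker-positive) = 0.0567/0.13445 ≈ 0.422
P(Condition Epsilon | marker-positive) = 0.009/0.13445 ≈ 0.067
P(Condition Alpha | marker-positive) = 0.06875/0.13445 ≈ 0.511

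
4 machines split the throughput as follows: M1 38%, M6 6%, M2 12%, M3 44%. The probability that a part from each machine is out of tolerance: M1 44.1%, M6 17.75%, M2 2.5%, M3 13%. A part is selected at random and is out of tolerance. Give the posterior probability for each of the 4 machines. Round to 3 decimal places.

Prior × likelihood for each hypothesis:
  M1: 0.38 × 0.441 = 0.16758
  M6: 0.06 × 0.1775 = 0.01065
  M2: 0.12 × 0.025 = 0.003
  M3: 0.44 × 0.13 = 0.0572
Total = 0.23843.
P(M1 | oversize) = 0.16758/0.23843 ≈ 0.703
P(M6 | oversize) = 0.01065/0.23843 ≈ 0.045
P(M2 | oversize) = 0.003/0.23843 ≈ 0.013
P(M3 | oversize) = 0.0572/0.23843 ≈ 0.240
(Check: 0.703+0.045+0.013+0.240 = 1.001.)

M1 0.703, M6 0.045, M2 0.013, M3 0.240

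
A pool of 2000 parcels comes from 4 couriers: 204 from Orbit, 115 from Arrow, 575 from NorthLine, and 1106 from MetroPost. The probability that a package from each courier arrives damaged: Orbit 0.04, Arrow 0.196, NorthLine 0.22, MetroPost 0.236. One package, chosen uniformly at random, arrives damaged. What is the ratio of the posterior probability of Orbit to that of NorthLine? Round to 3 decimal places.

Prior × likelihood for each hypothesis:
  Orbit: 0.102 × 0.04 = 0.00408
  Arrow: 0.0575 × 0.196 = 0.01127
  NorthLine: 0.2875 × 0.22 = 0.06325
  MetroPost: 0.553 × 0.236 = 0.130508
Normalizing constant = 0.209108.
The ratio is 0.00408 / 0.06325 (the normalizer cancels) = 0.065.

0.065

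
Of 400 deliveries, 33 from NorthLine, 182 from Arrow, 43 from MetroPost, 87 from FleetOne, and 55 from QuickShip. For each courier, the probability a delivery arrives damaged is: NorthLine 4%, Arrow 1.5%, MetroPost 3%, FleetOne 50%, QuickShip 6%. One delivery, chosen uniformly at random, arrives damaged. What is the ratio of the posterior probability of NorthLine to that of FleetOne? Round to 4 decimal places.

0.0303

By Bayes' rule, posterior ∝ prior × likelihood:
  NorthLine: 0.0825 × 0.04 = 0.0033
  Arrow: 0.455 × 0.015 = 0.006825
  MetroPost: 0.1075 × 0.03 = 0.003225
  FleetOne: 0.2175 × 0.5 = 0.10875
  QuickShip: 0.1375 × 0.06 = 0.00825
Sum = 0.13035.
The ratio is 0.0033 / 0.10875 (the normalizer cancels) = 0.0303.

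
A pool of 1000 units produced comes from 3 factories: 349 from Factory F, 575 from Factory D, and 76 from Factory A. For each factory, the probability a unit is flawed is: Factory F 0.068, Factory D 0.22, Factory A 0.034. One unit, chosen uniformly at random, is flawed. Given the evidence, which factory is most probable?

Unnormalized posteriors (prior × likelihood):
  Factory F: 0.349 × 0.068 = 0.023732
  Factory D: 0.575 × 0.22 = 0.1265
  Factory A: 0.076 × 0.034 = 0.002584
Sum = 0.152816.
Largest term belongs to Factory D, so Factory D is most probable.

Factory D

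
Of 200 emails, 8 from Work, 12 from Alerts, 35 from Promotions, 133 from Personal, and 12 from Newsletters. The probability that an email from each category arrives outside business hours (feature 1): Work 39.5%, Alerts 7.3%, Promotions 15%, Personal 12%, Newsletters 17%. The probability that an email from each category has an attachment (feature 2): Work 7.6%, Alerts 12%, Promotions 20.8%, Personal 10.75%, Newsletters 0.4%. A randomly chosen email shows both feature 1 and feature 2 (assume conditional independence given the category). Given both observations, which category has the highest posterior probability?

Personal

By Bayes' rule, posterior ∝ prior × likelihood:
  Work: 0.04 × 0.395 × 0.076 = 0.0012008
  Alerts: 0.06 × 0.073 × 0.12 = 0.0005256
  Promotions: 0.175 × 0.15 × 0.208 = 0.00546
  Personal: 0.665 × 0.12 × 0.1075 = 0.0085785
  Newsletters: 0.06 × 0.17 × 0.004 = 0.0000408
Total = 0.0158057.
Largest term belongs to Personal, so Personal is most probable.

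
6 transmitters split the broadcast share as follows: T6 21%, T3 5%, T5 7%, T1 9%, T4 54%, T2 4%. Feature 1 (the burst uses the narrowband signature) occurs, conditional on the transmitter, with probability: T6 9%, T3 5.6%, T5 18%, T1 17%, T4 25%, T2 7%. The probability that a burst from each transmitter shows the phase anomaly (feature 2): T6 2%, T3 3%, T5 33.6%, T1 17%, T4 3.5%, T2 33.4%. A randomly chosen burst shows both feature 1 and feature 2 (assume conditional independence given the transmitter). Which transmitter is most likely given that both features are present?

T4

Compute prior × likelihood for every hypothesis:
  T6: 0.21 × 0.09 × 0.02 = 0.000378
  T3: 0.05 × 0.056 × 0.03 = 0.000084
  T5: 0.07 × 0.18 × 0.336 = 0.0042336
  T1: 0.09 × 0.17 × 0.17 = 0.002601
  T4: 0.54 × 0.25 × 0.035 = 0.004725
  T2: 0.04 × 0.07 × 0.334 = 0.0009352
Sum = 0.0129568.
Largest term belongs to T4, so T4 is most probable.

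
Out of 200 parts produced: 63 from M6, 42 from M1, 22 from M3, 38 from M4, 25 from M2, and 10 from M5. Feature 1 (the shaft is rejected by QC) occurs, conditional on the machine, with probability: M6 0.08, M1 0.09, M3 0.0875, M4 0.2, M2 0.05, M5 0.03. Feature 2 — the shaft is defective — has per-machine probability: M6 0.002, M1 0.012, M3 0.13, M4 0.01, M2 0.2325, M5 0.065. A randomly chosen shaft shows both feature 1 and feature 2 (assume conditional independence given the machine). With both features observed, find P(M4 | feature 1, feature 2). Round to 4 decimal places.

0.1099

By Bayes' rule, posterior ∝ prior × likelihood:
  M6: 0.315 × 0.08 × 0.002 = 0.0000504
  M1: 0.21 × 0.09 × 0.012 = 0.0002268
  M3: 0.11 × 0.0875 × 0.13 = 0.00125125
  M4: 0.19 × 0.2 × 0.01 = 0.00038
  M2: 0.125 × 0.05 × 0.2325 = 0.001453125
  M5: 0.05 × 0.03 × 0.065 = 0.0000975
Total = 0.003459075.
P(M4 | evidence) = 0.00038 / 0.003459075 ≈ 0.1099.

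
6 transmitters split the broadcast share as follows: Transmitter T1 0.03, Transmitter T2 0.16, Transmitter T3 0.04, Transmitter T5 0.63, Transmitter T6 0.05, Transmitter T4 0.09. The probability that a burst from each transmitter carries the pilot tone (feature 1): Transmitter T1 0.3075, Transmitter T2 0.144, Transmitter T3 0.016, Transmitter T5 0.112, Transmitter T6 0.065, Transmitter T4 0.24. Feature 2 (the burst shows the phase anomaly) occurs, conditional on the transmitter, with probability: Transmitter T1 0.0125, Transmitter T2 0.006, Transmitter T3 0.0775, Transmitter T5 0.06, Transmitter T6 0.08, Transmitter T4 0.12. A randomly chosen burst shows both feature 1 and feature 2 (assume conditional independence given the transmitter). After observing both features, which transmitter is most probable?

Transmitter T5

By Bayes' rule, posterior ∝ prior × likelihood:
  Transmitter T1: 0.03 × 0.3075 × 0.0125 = 0.0001153125
  Transmitter T2: 0.16 × 0.144 × 0.006 = 0.00013824
  Transmitter T3: 0.04 × 0.016 × 0.0775 = 0.0000496
  Transmitter T5: 0.63 × 0.112 × 0.06 = 0.0042336
  Transmitter T6: 0.05 × 0.065 × 0.08 = 0.00026
  Transmitter T4: 0.09 × 0.24 × 0.12 = 0.002592
Normalizing constant = 0.0073887525.
Largest term belongs to Transmitter T5, so Transmitter T5 is most probable.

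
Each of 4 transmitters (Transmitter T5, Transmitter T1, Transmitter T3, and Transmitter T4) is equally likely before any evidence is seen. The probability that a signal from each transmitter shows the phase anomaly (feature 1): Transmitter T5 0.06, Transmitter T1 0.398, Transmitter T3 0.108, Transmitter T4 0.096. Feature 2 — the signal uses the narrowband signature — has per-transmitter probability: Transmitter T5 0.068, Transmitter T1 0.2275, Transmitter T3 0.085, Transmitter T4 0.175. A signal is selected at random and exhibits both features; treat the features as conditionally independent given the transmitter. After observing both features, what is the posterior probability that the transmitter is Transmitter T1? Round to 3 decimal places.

0.751

With a uniform prior (1/4 each), posterior ∝ likelihood:
  Transmitter T5: 0.06 × 0.068 = 0.00408
  Transmitter T1: 0.398 × 0.2275 = 0.090545
  Transmitter T3: 0.108 × 0.085 = 0.00918
  Transmitter T4: 0.096 × 0.175 = 0.0168
Total = 0.120605.
P(Transmitter T1 | evidence) = 0.090545 / 0.120605 ≈ 0.751.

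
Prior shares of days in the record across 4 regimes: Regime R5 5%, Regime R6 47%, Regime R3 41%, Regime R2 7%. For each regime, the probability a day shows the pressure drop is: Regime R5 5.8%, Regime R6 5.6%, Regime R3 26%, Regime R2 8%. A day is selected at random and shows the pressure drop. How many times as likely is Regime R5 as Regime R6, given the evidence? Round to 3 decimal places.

0.110

Compute prior × likelihood for every hypothesis:
  Regime R5: 0.05 × 0.058 = 0.0029
  Regime R6: 0.47 × 0.056 = 0.02632
  Regime R3: 0.41 × 0.26 = 0.1066
  Regime R2: 0.07 × 0.08 = 0.0056
Normalizing constant = 0.14142.
The ratio is 0.0029 / 0.02632 (the normalizer cancels) = 0.110.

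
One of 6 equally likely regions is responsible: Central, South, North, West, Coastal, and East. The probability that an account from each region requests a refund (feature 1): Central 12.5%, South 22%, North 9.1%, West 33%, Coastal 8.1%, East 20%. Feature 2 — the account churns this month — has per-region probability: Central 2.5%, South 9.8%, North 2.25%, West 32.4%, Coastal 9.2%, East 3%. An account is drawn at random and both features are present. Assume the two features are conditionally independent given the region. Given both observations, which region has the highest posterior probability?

West

With a uniform prior (1/6 each), posterior ∝ likelihood:
  Central: 0.125 × 0.025 = 0.003125
  South: 0.22 × 0.098 = 0.02156
  North: 0.091 × 0.0225 = 0.0020475
  West: 0.33 × 0.324 = 0.10692
  Coastal: 0.081 × 0.092 = 0.007452
  East: 0.2 × 0.03 = 0.006
Normalizing constant = 0.1471045.
Largest term belongs to West, so West is most probable.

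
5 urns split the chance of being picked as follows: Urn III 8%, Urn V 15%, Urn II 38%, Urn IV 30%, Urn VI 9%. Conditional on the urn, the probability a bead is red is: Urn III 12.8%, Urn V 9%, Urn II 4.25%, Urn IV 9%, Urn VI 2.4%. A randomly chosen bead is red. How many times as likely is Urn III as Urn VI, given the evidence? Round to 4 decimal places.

Prior × likelihood for each hypothesis:
  Urn III: 0.08 × 0.128 = 0.01024
  Urn V: 0.15 × 0.09 = 0.0135
  Urn II: 0.38 × 0.0425 = 0.01615
  Urn IV: 0.3 × 0.09 = 0.027
  Urn VI: 0.09 × 0.024 = 0.00216
Total = 0.06905.
The ratio is 0.01024 / 0.00216 (the normalizer cancels) = 4.7407.

4.7407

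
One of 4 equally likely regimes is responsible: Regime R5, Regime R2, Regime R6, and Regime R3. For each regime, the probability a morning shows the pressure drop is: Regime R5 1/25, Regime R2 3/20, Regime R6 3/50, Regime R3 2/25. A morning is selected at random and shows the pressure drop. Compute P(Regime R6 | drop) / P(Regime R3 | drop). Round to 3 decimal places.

0.750

Since the prior is uniform, the posterior is proportional to the likelihood:
  Regime R5: 0.04
  Regime R2: 0.15
  Regime R6: 0.06
  Regime R3: 0.08
Sum = 0.33.
The ratio is 0.06 / 0.08 (the normalizer cancels) = 0.750.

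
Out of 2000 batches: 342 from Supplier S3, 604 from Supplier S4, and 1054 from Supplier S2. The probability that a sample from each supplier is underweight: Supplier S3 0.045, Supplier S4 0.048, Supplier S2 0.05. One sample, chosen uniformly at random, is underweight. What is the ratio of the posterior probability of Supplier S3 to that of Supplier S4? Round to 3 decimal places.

Compute prior × likelihood for every hypothesis:
  Supplier S3: 0.171 × 0.045 = 0.007695
  Supplier S4: 0.302 × 0.048 = 0.014496
  Supplier S2: 0.527 × 0.05 = 0.02635
Normalizing constant = 0.048541.
The ratio is 0.007695 / 0.014496 (the normalizer cancels) = 0.531.

0.531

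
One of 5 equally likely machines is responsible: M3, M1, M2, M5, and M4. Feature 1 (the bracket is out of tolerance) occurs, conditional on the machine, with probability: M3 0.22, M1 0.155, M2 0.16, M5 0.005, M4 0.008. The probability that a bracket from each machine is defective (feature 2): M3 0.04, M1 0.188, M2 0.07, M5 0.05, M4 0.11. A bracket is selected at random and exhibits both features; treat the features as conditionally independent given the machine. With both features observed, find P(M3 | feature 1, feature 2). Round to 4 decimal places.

0.1751

With a uniform prior (1/5 each), posterior ∝ likelihood:
  M3: 0.22 × 0.04 = 0.0088
  M1: 0.155 × 0.188 = 0.02914
  M2: 0.16 × 0.07 = 0.0112
  M5: 0.005 × 0.05 = 0.00025
  M4: 0.008 × 0.11 = 0.00088
Normalizing constant = 0.05027.
P(M3 | evidence) = 0.0088 / 0.05027 ≈ 0.1751.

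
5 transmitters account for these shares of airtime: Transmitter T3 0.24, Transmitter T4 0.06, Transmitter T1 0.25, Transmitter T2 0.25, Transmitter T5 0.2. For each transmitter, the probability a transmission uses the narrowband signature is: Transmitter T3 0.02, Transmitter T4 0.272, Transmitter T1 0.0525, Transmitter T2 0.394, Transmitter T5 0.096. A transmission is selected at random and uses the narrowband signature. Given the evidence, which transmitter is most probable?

Transmitter T2

Unnormalized posteriors (prior × likelihood):
  Transmitter T3: 0.24 × 0.02 = 0.0048
  Transmitter T4: 0.06 × 0.272 = 0.01632
  Transmitter T1: 0.25 × 0.0525 = 0.013125
  Transmitter T2: 0.25 × 0.394 = 0.0985
  Transmitter T5: 0.2 × 0.096 = 0.0192
Sum = 0.151945.
Largest term belongs to Transmitter T2, so Transmitter T2 is most probable.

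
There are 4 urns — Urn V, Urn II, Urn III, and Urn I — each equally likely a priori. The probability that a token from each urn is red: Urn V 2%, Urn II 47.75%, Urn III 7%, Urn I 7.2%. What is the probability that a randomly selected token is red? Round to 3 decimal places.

0.160

With a uniform prior (1/4 each), posterior ∝ likelihood:
  Urn V: 0.02
  Urn II: 0.4775
  Urn III: 0.07
  Urn I: 0.072
P(red) = (1/4) × (0.02 + 0.4775 + 0.07 + 0.072) = 0.6395/4 ≈ 0.160.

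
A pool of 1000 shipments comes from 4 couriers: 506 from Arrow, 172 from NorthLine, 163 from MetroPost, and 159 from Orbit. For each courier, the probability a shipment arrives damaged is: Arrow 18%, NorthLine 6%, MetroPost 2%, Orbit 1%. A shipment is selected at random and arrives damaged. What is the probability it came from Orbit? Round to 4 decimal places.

By Bayes' rule, posterior ∝ prior × likelihood:
  Arrow: 0.506 × 0.18 = 0.09108
  NorthLine: 0.172 × 0.06 = 0.01032
  MetroPost: 0.163 × 0.02 = 0.00326
  Orbit: 0.159 × 0.01 = 0.00159
Normalizing constant = 0.10625.
P(Orbit | evidence) = 0.00159 / 0.10625 ≈ 0.0150.

0.0150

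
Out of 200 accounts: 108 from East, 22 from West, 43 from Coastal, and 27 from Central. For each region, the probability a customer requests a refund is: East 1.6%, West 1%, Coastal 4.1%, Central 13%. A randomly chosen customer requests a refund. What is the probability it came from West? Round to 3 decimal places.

By Bayes' rule, posterior ∝ prior × likelihood:
  East: 0.54 × 0.016 = 0.00864
  West: 0.11 × 0.01 = 0.0011
  Coastal: 0.215 × 0.041 = 0.008815
  Central: 0.135 × 0.13 = 0.01755
Normalizing constant = 0.036105.
P(West | evidence) = 0.0011 / 0.036105 ≈ 0.030.

0.030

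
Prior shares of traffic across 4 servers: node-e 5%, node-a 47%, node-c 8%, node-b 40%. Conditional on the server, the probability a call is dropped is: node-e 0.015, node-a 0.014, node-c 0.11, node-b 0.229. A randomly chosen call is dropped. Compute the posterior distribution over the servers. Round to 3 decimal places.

node-e 0.007, node-a 0.061, node-c 0.082, node-b 0.850

Unnormalized posteriors (prior × likelihood):
  node-e: 0.05 × 0.015 = 0.00075
  node-a: 0.47 × 0.014 = 0.00658
  node-c: 0.08 × 0.11 = 0.0088
  node-b: 0.4 × 0.229 = 0.0916
Total = 0.10773.
P(node-e | dropped) = 0.00075/0.10773 ≈ 0.007
P(node-a | dropped) = 0.00658/0.10773 ≈ 0.061
P(node-c | dropped) = 0.0088/0.10773 ≈ 0.082
P(node-b | dropped) = 0.0916/0.10773 ≈ 0.850
(Check: 0.007+0.061+0.082+0.850 = 1.000.)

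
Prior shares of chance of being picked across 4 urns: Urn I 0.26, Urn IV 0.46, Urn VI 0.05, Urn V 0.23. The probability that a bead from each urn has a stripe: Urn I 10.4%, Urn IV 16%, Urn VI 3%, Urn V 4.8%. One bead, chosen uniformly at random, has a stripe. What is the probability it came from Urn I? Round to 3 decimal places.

0.239

By Bayes' rule, posterior ∝ prior × likelihood:
  Urn I: 0.26 × 0.104 = 0.02704
  Urn IV: 0.46 × 0.16 = 0.0736
  Urn VI: 0.05 × 0.03 = 0.0015
  Urn V: 0.23 × 0.048 = 0.01104
Sum = 0.11318.
P(Urn I | evidence) = 0.02704 / 0.11318 ≈ 0.239.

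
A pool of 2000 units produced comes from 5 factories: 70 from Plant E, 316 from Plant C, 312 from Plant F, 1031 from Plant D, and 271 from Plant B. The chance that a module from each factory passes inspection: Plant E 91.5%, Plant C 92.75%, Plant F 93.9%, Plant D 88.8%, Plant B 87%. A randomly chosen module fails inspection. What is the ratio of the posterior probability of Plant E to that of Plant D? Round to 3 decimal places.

Taking complements, P(nonconforming | each) = Plant E 0.085, Plant C 0.0725, Plant F 0.061, Plant D 0.112, Plant B 0.13.
By Bayes' rule, posterior ∝ prior × likelihood:
  Plant E: 0.035 × 0.085 = 0.002975
  Plant C: 0.158 × 0.0725 = 0.011455
  Plant F: 0.156 × 0.061 = 0.009516
  Plant D: 0.5155 × 0.112 = 0.057736
  Plant B: 0.1355 × 0.13 = 0.017615
Sum = 0.099297.
The ratio is 0.002975 / 0.057736 (the normalizer cancels) = 0.052.

0.052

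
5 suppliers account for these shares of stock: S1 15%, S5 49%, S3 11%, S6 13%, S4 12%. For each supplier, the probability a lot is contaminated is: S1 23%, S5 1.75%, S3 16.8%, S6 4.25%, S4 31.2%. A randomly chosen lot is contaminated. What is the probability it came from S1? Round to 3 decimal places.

0.330

Prior × likelihood for each hypothesis:
  S1: 0.15 × 0.23 = 0.0345
  S5: 0.49 × 0.0175 = 0.008575
  S3: 0.11 × 0.168 = 0.01848
  S6: 0.13 × 0.0425 = 0.005525
  S4: 0.12 × 0.312 = 0.03744
Normalizing constant = 0.10452.
P(S1 | evidence) = 0.0345 / 0.10452 ≈ 0.330.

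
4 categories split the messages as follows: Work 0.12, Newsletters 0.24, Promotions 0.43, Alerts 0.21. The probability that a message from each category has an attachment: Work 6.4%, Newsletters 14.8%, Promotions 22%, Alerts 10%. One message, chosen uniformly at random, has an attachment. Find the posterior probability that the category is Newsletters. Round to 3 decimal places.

Prior × likelihood for each hypothesis:
  Work: 0.12 × 0.064 = 0.00768
  Newsletters: 0.24 × 0.148 = 0.03552
  Promotions: 0.43 × 0.22 = 0.0946
  Alerts: 0.21 × 0.1 = 0.021
Normalizing constant = 0.1588.
P(Newsletters | evidence) = 0.03552 / 0.1588 ≈ 0.224.

0.224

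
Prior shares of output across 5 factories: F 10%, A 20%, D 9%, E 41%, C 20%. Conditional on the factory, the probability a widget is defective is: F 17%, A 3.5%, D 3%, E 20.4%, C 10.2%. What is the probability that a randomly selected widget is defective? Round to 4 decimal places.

Compute prior × likelihood for every hypothesis:
  F: 0.1 × 0.17 = 0.017
  A: 0.2 × 0.035 = 0.007
  D: 0.09 × 0.03 = 0.0027
  E: 0.41 × 0.204 = 0.08364
  C: 0.2 × 0.102 = 0.0204
P(defective) = 0.017 + 0.007 + 0.0027 + 0.08364 + 0.0204 = 0.13074 → 0.1307.

0.1307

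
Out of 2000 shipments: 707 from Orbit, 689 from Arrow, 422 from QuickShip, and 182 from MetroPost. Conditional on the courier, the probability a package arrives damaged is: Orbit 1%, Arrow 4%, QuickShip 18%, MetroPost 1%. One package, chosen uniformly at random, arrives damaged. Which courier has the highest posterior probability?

Prior × likelihood for each hypothesis:
  Orbit: 0.3535 × 0.01 = 0.003535
  Arrow: 0.3445 × 0.04 = 0.01378
  QuickShip: 0.211 × 0.18 = 0.03798
  MetroPost: 0.091 × 0.01 = 0.00091
Sum = 0.056205.
Largest term belongs to QuickShip, so QuickShip is most probable.

QuickShip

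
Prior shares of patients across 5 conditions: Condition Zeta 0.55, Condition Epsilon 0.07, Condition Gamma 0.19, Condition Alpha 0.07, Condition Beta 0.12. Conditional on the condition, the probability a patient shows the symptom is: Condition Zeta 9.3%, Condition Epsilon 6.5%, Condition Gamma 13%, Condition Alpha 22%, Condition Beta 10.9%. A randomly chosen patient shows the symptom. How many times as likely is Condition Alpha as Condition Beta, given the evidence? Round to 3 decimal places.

Unnormalized posteriors (prior × likelihood):
  Condition Zeta: 0.55 × 0.093 = 0.05115
  Condition Epsilon: 0.07 × 0.065 = 0.00455
  Condition Gamma: 0.19 × 0.13 = 0.0247
  Condition Alpha: 0.07 × 0.22 = 0.0154
  Condition Beta: 0.12 × 0.109 = 0.01308
Sum = 0.10888.
The ratio is 0.0154 / 0.01308 (the normalizer cancels) = 1.177.

1.177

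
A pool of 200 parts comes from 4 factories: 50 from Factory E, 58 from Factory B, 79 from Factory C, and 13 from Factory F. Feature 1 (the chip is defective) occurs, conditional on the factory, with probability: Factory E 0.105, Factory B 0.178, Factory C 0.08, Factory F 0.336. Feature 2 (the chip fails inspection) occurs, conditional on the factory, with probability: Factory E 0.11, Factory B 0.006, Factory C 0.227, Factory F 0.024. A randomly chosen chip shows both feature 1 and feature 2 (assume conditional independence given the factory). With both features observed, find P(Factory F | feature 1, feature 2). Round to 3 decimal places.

Unnormalized posteriors (prior × likelihood):
  Factory E: 0.25 × 0.105 × 0.11 = 0.0028875
  Factory B: 0.29 × 0.178 × 0.006 = 0.00030972
  Factory C: 0.395 × 0.08 × 0.227 = 0.0071732
  Factory F: 0.065 × 0.336 × 0.024 = 0.00052416
Normalizing constant = 0.01089458.
P(Factory F | evidence) = 0.00052416 / 0.01089458 ≈ 0.048.

0.048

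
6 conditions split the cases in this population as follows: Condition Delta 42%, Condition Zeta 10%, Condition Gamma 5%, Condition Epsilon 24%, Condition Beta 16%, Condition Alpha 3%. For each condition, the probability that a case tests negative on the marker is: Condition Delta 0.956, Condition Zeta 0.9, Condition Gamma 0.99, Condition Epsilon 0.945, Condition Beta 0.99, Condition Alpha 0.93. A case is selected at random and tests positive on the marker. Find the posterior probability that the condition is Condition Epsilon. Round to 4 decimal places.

Taking complements, P(marker-positive | each) = Condition Delta 0.044, Condition Zeta 0.1, Condition Gamma 0.01, Condition Epsilon 0.055, Condition Beta 0.01, Condition Alpha 0.07.
By Bayes' rule, posterior ∝ prior × likelihood:
  Condition Delta: 0.42 × 0.044 = 0.01848
  Condition Zeta: 0.1 × 0.1 = 0.01
  Condition Gamma: 0.05 × 0.01 = 0.0005
  Condition Epsilon: 0.24 × 0.055 = 0.0132
  Condition Beta: 0.16 × 0.01 = 0.0016
  Condition Alpha: 0.03 × 0.07 = 0.0021
Normalizing constant = 0.04588.
P(Condition Epsilon | evidence) = 0.0132 / 0.04588 ≈ 0.2877.

0.2877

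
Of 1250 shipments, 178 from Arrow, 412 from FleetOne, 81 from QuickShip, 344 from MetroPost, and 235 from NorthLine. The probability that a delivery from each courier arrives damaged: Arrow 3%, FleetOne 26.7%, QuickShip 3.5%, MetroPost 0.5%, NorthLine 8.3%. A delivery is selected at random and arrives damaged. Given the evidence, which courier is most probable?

FleetOne

Prior × likelihood for each hypothesis:
  Arrow: 0.1424 × 0.03 = 0.004272
  FleetOne: 0.3296 × 0.267 = 0.0880032
  QuickShip: 0.0648 × 0.035 = 0.002268
  MetroPost: 0.2752 × 0.005 = 0.001376
  NorthLine: 0.188 × 0.083 = 0.015604
Sum = 0.1115232.
Largest term belongs to FleetOne, so FleetOne is most probable.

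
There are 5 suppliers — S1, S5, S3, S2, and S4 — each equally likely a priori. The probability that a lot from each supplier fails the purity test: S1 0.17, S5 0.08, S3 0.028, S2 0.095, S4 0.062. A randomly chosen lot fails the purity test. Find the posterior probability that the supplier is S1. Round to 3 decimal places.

Since the prior is uniform, the posterior is proportional to the likelihood:
  S1: 0.17
  S5: 0.08
  S3: 0.028
  S2: 0.095
  S4: 0.062
Total = 0.435.
P(S1 | evidence) = 0.17 / 0.435 ≈ 0.391.

0.391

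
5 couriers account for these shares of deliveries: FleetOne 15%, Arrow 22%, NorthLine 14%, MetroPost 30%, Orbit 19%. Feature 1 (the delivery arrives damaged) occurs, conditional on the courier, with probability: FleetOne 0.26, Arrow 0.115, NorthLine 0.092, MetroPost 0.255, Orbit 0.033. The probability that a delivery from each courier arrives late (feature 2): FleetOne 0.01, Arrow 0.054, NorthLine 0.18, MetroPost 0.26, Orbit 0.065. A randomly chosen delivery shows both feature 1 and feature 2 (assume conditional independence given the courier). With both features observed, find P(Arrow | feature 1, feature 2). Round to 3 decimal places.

0.056

Prior × likelihood for each hypothesis:
  FleetOne: 0.15 × 0.26 × 0.01 = 0.00039
  Arrow: 0.22 × 0.115 × 0.054 = 0.0013662
  NorthLine: 0.14 × 0.092 × 0.18 = 0.0023184
  MetroPost: 0.3 × 0.255 × 0.26 = 0.01989
  Orbit: 0.19 × 0.033 × 0.065 = 0.00040755
Total = 0.02437215.
P(Arrow | evidence) = 0.0013662 / 0.02437215 ≈ 0.056.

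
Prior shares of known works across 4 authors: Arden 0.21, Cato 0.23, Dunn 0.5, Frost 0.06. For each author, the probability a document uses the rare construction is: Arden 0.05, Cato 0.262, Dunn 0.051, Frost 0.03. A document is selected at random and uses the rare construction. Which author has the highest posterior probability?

Cato

By Bayes' rule, posterior ∝ prior × likelihood:
  Arden: 0.21 × 0.05 = 0.0105
  Cato: 0.23 × 0.262 = 0.06026
  Dunn: 0.5 × 0.051 = 0.0255
  Frost: 0.06 × 0.03 = 0.0018
Total = 0.09806.
Largest term belongs to Cato, so Cato is most probable.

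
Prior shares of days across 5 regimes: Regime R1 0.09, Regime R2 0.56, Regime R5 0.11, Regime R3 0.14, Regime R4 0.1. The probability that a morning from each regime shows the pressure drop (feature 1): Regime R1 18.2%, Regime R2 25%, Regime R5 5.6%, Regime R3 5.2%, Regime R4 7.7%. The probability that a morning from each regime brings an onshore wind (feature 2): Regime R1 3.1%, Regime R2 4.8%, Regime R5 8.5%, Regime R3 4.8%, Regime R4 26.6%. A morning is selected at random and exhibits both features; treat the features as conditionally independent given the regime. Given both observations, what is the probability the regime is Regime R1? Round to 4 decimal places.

0.0500

By Bayes' rule, posterior ∝ prior × likelihood:
  Regime R1: 0.09 × 0.182 × 0.031 = 0.00050778
  Regime R2: 0.56 × 0.25 × 0.048 = 0.00672
  Regime R5: 0.11 × 0.056 × 0.085 = 0.0005236
  Regime R3: 0.14 × 0.052 × 0.048 = 0.00034944
  Regime R4: 0.1 × 0.077 × 0.266 = 0.0020482
Sum = 0.01014902.
P(Regime R1 | evidence) = 0.00050778 / 0.01014902 ≈ 0.0500.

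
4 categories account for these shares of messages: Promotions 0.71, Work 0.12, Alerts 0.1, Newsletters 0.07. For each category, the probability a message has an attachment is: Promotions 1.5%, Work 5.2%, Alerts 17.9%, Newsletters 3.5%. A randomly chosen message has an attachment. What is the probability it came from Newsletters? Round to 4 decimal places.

Unnormalized posteriors (prior × likelihood):
  Promotions: 0.71 × 0.015 = 0.01065
  Work: 0.12 × 0.052 = 0.00624
  Alerts: 0.1 × 0.179 = 0.0179
  Newsletters: 0.07 × 0.035 = 0.00245
Normalizing constant = 0.03724.
P(Newsletters | evidence) = 0.00245 / 0.03724 ≈ 0.0658.

0.0658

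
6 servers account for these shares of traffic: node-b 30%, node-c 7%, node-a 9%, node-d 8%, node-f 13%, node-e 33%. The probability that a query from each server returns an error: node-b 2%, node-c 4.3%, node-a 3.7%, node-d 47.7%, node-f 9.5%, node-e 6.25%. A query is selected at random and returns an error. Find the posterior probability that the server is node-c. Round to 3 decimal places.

0.036

Prior × likelihood for each hypothesis:
  node-b: 0.3 × 0.02 = 0.006
  node-c: 0.07 × 0.043 = 0.00301
  node-a: 0.09 × 0.037 = 0.00333
  node-d: 0.08 × 0.477 = 0.03816
  node-f: 0.13 × 0.095 = 0.01235
  node-e: 0.33 × 0.0625 = 0.020625
Total = 0.083475.
P(node-c | evidence) = 0.00301 / 0.083475 ≈ 0.036.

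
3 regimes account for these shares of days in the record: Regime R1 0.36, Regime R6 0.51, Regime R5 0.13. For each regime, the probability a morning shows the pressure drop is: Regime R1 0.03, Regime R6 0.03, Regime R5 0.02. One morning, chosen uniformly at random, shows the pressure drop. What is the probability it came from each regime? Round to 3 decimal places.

Compute prior × likelihood for every hypothesis:
  Regime R1: 0.36 × 0.03 = 0.0108
  Regime R6: 0.51 × 0.03 = 0.0153
  Regime R5: 0.13 × 0.02 = 0.0026
Total = 0.0287.
P(Regime R1 | drop) = 0.0108/0.0287 ≈ 0.376
P(Regime R6 | drop) = 0.0153/0.0287 ≈ 0.533
P(Regime R5 | drop) = 0.0026/0.0287 ≈ 0.091

Regime R1 0.376, Regime R6 0.533, Regime R5 0.091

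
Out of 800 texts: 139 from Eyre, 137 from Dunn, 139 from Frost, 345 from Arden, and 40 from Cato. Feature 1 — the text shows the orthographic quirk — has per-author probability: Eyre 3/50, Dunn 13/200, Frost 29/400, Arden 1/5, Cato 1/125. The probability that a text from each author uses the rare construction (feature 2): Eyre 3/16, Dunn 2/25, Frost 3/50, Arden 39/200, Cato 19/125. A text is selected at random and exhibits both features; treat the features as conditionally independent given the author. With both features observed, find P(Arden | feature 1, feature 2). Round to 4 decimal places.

Compute prior × likelihood for every hypothesis:
  Eyre: 0.17375 × 0.06 × 0.1875 = 0.0019546875
  Dunn: 0.17125 × 0.065 × 0.08 = 0.0008905
  Frost: 0.17375 × 0.0725 × 0.06 = 0.0007558125
  Arden: 0.43125 × 0.2 × 0.195 = 0.01681875
  Cato: 0.05 × 0.008 × 0.152 = 0.0000608
Total = 0.02048055.
P(Arden | evidence) = 0.01681875 / 0.02048055 ≈ 0.8212.

0.8212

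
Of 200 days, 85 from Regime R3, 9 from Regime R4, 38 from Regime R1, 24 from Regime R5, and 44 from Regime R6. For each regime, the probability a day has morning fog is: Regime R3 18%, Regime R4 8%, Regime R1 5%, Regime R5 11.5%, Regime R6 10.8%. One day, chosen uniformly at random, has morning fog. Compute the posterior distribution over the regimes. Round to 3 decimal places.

Regime R3 0.602, Regime R4 0.028, Regime R1 0.075, Regime R5 0.109, Regime R6 0.187

Unnormalized posteriors (prior × likelihood):
  Regime R3: 0.425 × 0.18 = 0.0765
  Regime R4: 0.045 × 0.08 = 0.0036
  Regime R1: 0.19 × 0.05 = 0.0095
  Regime R5: 0.12 × 0.115 = 0.0138
  Regime R6: 0.22 × 0.108 = 0.02376
Normalizing constant = 0.12716.
P(Regime R3 | fog) = 0.0765/0.12716 ≈ 0.602
P(Regime R4 | fog) = 0.0036/0.12716 ≈ 0.028
P(Regime R1 | fog) = 0.0095/0.12716 ≈ 0.075
P(Regime R5 | fog) = 0.0138/0.12716 ≈ 0.109
P(Regime R6 | fog) = 0.02376/0.12716 ≈ 0.187
(Check: 0.602+0.028+0.075+0.109+0.187 = 1.001.)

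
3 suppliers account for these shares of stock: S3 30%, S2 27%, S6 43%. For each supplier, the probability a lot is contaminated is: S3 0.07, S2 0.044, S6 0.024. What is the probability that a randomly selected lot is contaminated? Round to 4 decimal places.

0.0432

Prior × likelihood for each hypothesis:
  S3: 0.3 × 0.07 = 0.021
  S2: 0.27 × 0.044 = 0.01188
  S6: 0.43 × 0.024 = 0.01032
P(contaminated) = 0.021 + 0.01188 + 0.01032 = 0.0432 → 0.0432.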